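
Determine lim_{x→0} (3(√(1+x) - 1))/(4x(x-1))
Both numerator and denominator → 0 as x → 0; this is a 0/0 indeterminate form.
Expand each to leading order near x = 0: numerator ~ 3·x/2, denominator ~ -4·x.
The limit of the ratio is -3/8.

Final answer: -3/8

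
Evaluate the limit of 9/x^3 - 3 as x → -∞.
Evaluate the dominant behaviour as x → -∞; each term tends to a finite value or vanishes.
Limit = -3.

Final answer: -3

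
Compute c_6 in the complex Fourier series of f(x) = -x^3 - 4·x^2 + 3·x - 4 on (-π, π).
Compute the real Fourier coefficients first: a_6 = -4/9, b_6 = -19/18 + π^2/3.
Then c_6 = (a_6 − i·b_6)/2 = -2/9 - i·π^2/6 + 19·i/36.

Final answer: -2/9 - i·π^2/6 + 19·i/36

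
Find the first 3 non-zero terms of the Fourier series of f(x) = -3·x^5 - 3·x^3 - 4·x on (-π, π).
(-692 - 6·π^4 + 114·π^2)·sin(x) + (-12·π^2 + 22 + 3·π^4)·sin(2·x) + (-2·π^4 - 116/27 + 22·π^2/9)·sin(3·x)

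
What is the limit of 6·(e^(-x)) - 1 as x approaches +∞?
Evaluate the dominant behaviour as x → +∞; each term tends to a finite value or vanishes.
Limit = -1.

Final answer: -1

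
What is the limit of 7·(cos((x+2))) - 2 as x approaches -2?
Direct substitution at x = -2 gives 5.

Final answer: 5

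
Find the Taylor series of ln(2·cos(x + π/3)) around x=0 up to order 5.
-44·√(3)·x^5/15 - 10·x^4/3 - 4·√(3)·x^3/3 - 2·x^2 - √(3)·x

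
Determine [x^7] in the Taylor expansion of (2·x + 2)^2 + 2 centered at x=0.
Expand to order 7: (2·x + 2)^2 + 2 = 4·x^2 + 8·x + 6 + O(x^8).
The coefficient of x^7 is 0.

Final answer: 0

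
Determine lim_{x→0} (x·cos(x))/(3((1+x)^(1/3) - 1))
Both numerator and denominator → 0 as x → 0; this is a 0/0 indeterminate form.
Expand each to leading order near x = 0: numerator ~ x, denominator ~ x.
The limit of the ratio is 1.

Final answer: 1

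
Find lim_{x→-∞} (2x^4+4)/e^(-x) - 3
The quotient is an ∞/∞ indeterminate form as x → -∞.
Compare growth rates of the dominant terms (exponentials ≫ polynomials ≫ logarithms), or apply L'Hôpital's rule; the quotient → 0.
Adding the constant: 0 - 3 = -3. Limit = -3.

Final answer: -3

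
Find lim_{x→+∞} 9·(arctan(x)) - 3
Evaluate the dominant behaviour as x → +∞; each term tends to a finite value or vanishes.
Limit = -3 + 9·π/2.

Final answer: -3 + 9·π/2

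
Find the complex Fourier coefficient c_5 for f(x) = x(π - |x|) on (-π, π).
Compute the real Fourier coefficients first: a_5 = 0, b_5 = 8/(125·π).
Then c_5 = (a_5 − i·b_5)/2 = -4·i/(125·π).

Final answer: -4·i/(125·π)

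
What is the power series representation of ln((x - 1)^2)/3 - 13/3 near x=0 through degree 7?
-2·x^7/21 - x^6/9 - 2·x^5/15 - x^4/6 - 2·x^3/9 - x^2/3 - 2·x/3 - 13/3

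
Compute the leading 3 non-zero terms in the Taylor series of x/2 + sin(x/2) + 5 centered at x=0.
-x^3/48 + x + 5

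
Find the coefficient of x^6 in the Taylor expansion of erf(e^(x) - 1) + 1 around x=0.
Expand to order 6: erf(e^(x) - 1) + 1 = x^6/(360·√(π)) - 37·x^5/(60·√(π)) - 11·x^4/(12·√(π)) - x^3/(3·√(π)) + x^2/√(π) + 2·x/√(π) + 1 + O(x^7).
The coefficient of x^6 is 1/(360·√(π)).

Final answer: 1/(360·√(π))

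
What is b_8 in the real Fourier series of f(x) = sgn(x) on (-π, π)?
b_8 = (1/π) ∫_{-π}^{π} f(x)·sin(8x) dx.
Evaluate the integral (use parity and integration by parts as needed): b_8 = 0.

Final answer: 0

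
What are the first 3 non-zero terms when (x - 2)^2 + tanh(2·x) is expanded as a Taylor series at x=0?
x^2 - 2·x + 4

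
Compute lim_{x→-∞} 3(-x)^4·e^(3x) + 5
The product is a 0·∞ indeterminate form at x → -∞.
Rewrite the product as 3(-x)^4 / e^(-3x) (an ∞/∞ form) and apply L'Hôpital, or use the standard hierarchy e^(3|x|) ≫ |(-x)^4| as x → -∞.
The indeterminate product → 0, so the limit = 5.

Final answer: 5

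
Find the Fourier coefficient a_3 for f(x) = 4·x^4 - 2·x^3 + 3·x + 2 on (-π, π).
a_3 = (1/π) ∫_{-π}^{π} f(x)·cos(3x) dx.
Evaluate the integral (use parity and integration by parts as needed): a_3 = 64/27 - 32·π^2/9.

Final answer: 64/27 - 32·π^2/9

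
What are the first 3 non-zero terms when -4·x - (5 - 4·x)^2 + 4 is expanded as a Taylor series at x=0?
-16·x^2 + 36·x - 21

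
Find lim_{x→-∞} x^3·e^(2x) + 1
The product is a 0·∞ indeterminate form at x → -∞.
Rewrite the product as x^3 / e^(-2x) (an ∞/∞ form) and apply L'Hôpital, or use the standard hierarchy e^(2|x|) ≫ |x^3| as x → -∞.
The indeterminate product → 0, so the limit = 1.

Final answer: 1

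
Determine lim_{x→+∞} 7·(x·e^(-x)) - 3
Evaluate the dominant behaviour as x → +∞; each term tends to a finite value or vanishes.
Limit = -3.

Final answer: -3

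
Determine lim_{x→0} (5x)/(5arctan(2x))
Both numerator and denominator → 0 as x → 0; this is a 0/0 indeterminate form.
Expand each to leading order near x = 0: numerator ~ 5·x, denominator ~ 10·x.
The limit of the ratio is 1/2.

Final answer: 1/2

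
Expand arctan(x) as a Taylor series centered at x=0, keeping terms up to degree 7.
-x^7/7 + x^5/5 - x^3/3 + x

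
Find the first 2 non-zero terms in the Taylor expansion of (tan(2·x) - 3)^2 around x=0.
9 - 12·x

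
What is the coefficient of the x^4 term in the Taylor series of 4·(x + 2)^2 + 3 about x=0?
Expand to order 4: 4·(x + 2)^2 + 3 = 4·x^2 + 16·x + 19 + O(x^5).
The coefficient of x^4 is 0.

Final answer: 0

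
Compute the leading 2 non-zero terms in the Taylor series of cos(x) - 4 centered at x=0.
-x^2/2 - 3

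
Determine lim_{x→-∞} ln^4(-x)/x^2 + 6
The quotient is an ∞/∞ indeterminate form as x → -∞.
Compare growth rates of the dominant terms (exponentials ≫ polynomials ≫ logarithms), or apply L'Hôpital's rule; the quotient → 0.
Adding the constant: 0 + 6 = 6. Limit = 6.

Final answer: 6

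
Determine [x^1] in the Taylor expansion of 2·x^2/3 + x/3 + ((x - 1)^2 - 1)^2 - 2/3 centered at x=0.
Expand to order 1: 2·x^2/3 + x/3 + ((x - 1)^2 - 1)^2 - 2/3 = x/3 - 2/3 + O(x^2).
The coefficient of x^1 is 1/3.

Final answer: 1/3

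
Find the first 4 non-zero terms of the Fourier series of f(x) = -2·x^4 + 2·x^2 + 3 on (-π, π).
(-104 + 16·π^2)·cos(x) + (8 - 4·π^2)·cos(2·x) + (-56/27 + 16·π^2/9)·cos(3·x) - 2·π^4/5 + 3 + 2·π^2/3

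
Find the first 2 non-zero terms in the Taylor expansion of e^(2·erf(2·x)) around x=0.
8·x/√(π) + 1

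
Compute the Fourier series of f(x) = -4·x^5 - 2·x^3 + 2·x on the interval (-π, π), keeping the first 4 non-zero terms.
(-932 - 8·π^4 + 156·π^2)·sin(x) + (-18·π^2 + 25 + 4·π^4)·sin(2·x) + (-8·π^4/3 - 140/81 + 124·π^2/27)·sin(3·x) + (-3·π^2/2 - 7/16 + 2·π^4)·sin(4·x)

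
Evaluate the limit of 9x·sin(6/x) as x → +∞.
As x → +∞: let u = 6/x → 0⁺; then 9·x·sin(6/x) = 9·6·sin(u)/u → 9·6·1 = 54.
Limit = 54.

Final answer: 54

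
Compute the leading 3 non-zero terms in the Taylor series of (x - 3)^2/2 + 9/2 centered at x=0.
x^2/2 - 3·x + 9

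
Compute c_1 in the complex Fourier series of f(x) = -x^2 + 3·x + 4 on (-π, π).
Compute the real Fourier coefficients first: a_1 = 4, b_1 = 6.
Then c_1 = (a_1 − i·b_1)/2 = 2 - 3·i.

Final answer: 2 - 3·i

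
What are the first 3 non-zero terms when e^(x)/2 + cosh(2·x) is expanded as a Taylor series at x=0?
9·x^2/4 + x/2 + 3/2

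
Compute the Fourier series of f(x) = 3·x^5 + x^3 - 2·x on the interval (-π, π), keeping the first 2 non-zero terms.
(-118·π^2 + 6·π^4 + 704)·sin(x) + (-3·π^4 - 19 + 14·π^2)·sin(2·x)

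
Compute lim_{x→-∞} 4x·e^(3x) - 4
The product is a 0·∞ indeterminate form at x → -∞.
Rewrite the product as 4x / e^(-3x) (an ∞/∞ form) and apply L'Hôpital, or use the standard hierarchy e^(3|x|) ≫ |x| as x → -∞.
The indeterminate product → 0, so the limit = -4.

Final answer: -4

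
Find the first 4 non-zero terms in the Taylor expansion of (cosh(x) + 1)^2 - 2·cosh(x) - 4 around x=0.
2·x^6/45 + x^4/3 + x^2 - 2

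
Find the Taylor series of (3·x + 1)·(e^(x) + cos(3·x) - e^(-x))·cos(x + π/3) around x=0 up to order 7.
x^7·(-2729/630 + 529·√(3)/630) + x^6·(-557·√(3)/90 - 139/90) + x^5·(127/15 - 31·√(3)/15) + x^4·(11/6 + 7·√(3)) + x^3·(-47/6 - 2·√(3)/3) + x^2·(1/2 - 5·√(3)/2) + x·(5/2 - √(3)/2) + 1/2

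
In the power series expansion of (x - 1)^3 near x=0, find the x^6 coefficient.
Expand to order 6: (x - 1)^3 = x^3 - 3·x^2 + 3·x - 1 + O(x^7).
The coefficient of x^6 is 0.

Final answer: 0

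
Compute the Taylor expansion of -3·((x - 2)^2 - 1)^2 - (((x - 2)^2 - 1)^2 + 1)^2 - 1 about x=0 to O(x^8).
16·x^7 - 108·x^6 + 400·x^5 - 891·x^4 + 1240·x^3 - 1082·x^2 + 552·x - 128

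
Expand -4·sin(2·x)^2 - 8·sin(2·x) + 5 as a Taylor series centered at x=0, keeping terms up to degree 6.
-512·x^6/45 - 32·x^5/15 + 64·x^4/3 + 32·x^3/3 - 16·x^2 - 16·x + 5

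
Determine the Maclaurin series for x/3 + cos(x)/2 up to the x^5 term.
x^4/48 - x^2/4 + x/3 + 1/2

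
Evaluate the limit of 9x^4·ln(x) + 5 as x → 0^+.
The product is a 0·∞ indeterminate form at x → 0⁺.
Rewrite the product as 9·ln(x) / x^(-4) and apply L'Hôpital, or use the standard hierarchy x^(-4) ≫ |ln x| as x → 0⁺.
The indeterminate product → 0, so the limit = 5.

Final answer: 5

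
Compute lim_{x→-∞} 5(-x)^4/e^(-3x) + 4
The quotient is an ∞/∞ indeterminate form as x → -∞.
Compare growth rates of the dominant terms (exponentials ≫ polynomials ≫ logarithms), or apply L'Hôpital's rule; the quotient → 0.
Adding the constant: 0 + 4 = 4. Limit = 4.

Final answer: 4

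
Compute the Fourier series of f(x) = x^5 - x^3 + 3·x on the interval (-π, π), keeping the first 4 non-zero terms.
(-42·π^2 + 2·π^4 + 258)·sin(x) + (-π^4 - 12 + 6·π^2)·sin(2·x) + (-58·π^2/27 + 278/81 + 2·π^4/3)·sin(3·x) + (-π^4/2 - 123/64 + 9·π^2/8)·sin(4·x)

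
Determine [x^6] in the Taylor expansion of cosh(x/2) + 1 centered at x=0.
Expand to order 6: cosh(x/2) + 1 = x^6/46080 + x^4/384 + x^2/8 + 2 + O(x^7).
The coefficient of x^6 is 1/46080.

Final answer: 1/46080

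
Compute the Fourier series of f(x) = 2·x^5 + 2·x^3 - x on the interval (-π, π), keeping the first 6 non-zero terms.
(-76·π^2 + 4·π^4 + 454)·sin(x) + (-2·π^4 - 11 + 8·π^2)·sin(2·x) + (-44·π^2/27 + 34/81 + 4·π^4/3)·sin(3·x) + (-π^4 + 13/32 + π^2/4)·sin(4·x) + (-274/625 + 4·π^2/25 + 4·π^4/5)·sin(5·x) + (-2·π^4/3 - 8·π^2/27 + 31/81)·sin(6·x)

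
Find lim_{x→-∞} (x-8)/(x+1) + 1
Evaluate the dominant behaviour as x → -∞; each term tends to a finite value or vanishes.
Limit = 2.

Final answer: 2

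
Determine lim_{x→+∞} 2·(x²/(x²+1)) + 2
Evaluate the dominant behaviour as x → +∞; each term tends to a finite value or vanishes.
Limit = 4.

Final answer: 4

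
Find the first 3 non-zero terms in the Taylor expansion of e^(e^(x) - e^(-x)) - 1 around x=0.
5·x^3/3 + 2·x^2 + 2·x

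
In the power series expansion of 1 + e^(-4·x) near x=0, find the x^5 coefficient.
Expand to order 5: 1 + e^(-4·x) = -128·x^5/15 + 32·x^4/3 - 32·x^3/3 + 8·x^2 - 4·x + 2 + O(x^6).
The coefficient of x^5 is -128/15.

Final answer: -128/15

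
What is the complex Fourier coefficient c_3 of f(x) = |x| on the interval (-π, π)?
Compute the real Fourier coefficients first: a_3 = -4/(9·π), b_3 = 0.
Then c_3 = (a_3 − i·b_3)/2 = -2/(9·π).

Final answer: -2/(9·π)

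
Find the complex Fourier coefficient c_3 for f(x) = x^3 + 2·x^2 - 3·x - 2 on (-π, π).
Compute the real Fourier coefficients first: a_3 = -8/9, b_3 = -22/9 + 2·π^2/3.
Then c_3 = (a_3 − i·b_3)/2 = -4/9 - i·π^2/3 + 11·i/9.

Final answer: -4/9 - i·π^2/3 + 11·i/9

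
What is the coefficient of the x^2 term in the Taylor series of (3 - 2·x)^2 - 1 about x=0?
Expand to order 2: (3 - 2·x)^2 - 1 = 4·x^2 - 12·x + 8 + O(x^3).
The coefficient of x^2 is 4.

Final answer: 4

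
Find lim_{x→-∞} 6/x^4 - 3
Evaluate the dominant behaviour as x → -∞; each term tends to a finite value or vanishes.
Limit = -3.

Final answer: -3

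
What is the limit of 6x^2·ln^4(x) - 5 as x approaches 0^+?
The product is a 0·∞ indeterminate form at x → 0⁺.
Rewrite the product as 6·ln^4(x) / x^(-2) and apply L'Hôpital, or use the standard hierarchy x^(-2) ≫ |ln x|^4 as x → 0⁺.
The indeterminate product → 0, so the limit = -5.

Final answer: -5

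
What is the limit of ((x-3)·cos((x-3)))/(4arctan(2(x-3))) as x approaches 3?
Both numerator and denominator → 0 as x → 3; this is a 0/0 indeterminate form.
Expand each to leading order near x = 3: numerator ~ (x - 3), denominator ~ 8·(x - 3).
The limit of the ratio is 1/8.

Final answer: 1/8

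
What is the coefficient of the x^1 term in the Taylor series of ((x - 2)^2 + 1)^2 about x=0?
Expand to order 1: ((x - 2)^2 + 1)^2 = 25 - 40·x + O(x^2).
The coefficient of x^1 is -40.

Final answer: -40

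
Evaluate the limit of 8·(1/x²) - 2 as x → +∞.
Evaluate the dominant behaviour as x → +∞; each term tends to a finite value or vanishes.
Limit = -2.

Final answer: -2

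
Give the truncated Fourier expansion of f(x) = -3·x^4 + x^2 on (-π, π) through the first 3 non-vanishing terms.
(-148 + 24·π^2)·cos(x) + (10 - 6·π^2)·cos(2·x) - 3·π^4/5 + π^2/3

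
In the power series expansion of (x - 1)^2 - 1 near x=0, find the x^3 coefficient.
Expand to order 3: (x - 1)^2 - 1 = x^2 - 2·x + O(x^4).
The coefficient of x^3 is 0.

Final answer: 0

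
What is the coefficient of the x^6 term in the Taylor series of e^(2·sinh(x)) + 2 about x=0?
Expand to order 6: e^(2·sinh(x)) + 2 = 28·x^6/45 + 19·x^5/20 + 4·x^4/3 + 5·x^3/3 + 2·x^2 + 2·x + 3 + O(x^7).
The coefficient of x^6 is 28/45.

Final answer: 28/45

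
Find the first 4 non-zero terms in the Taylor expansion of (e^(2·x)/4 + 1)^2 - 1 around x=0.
4·x^3/3 + 3·x^2/2 + 5·x/4 + 9/16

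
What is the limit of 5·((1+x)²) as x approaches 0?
Direct substitution at x = 0 gives 5.

Final answer: 5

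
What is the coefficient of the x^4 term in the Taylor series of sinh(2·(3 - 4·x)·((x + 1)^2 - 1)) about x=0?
Expand to order 4: sinh(2·(3 - 4·x)·((x + 1)^2 - 1)) = -720·x^4 + 280·x^3 - 10·x^2 + 12·x + O(x^5).
The coefficient of x^4 is -720.

Final answer: -720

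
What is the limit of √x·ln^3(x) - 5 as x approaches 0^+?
The product is a 0·∞ indeterminate form at x → 0⁺.
Rewrite the product as ln^3(x) / x^(-1/2) and apply L'Hôpital, or use the standard hierarchy x^(-1/2) ≫ |ln x|^3 as x → 0⁺.
The indeterminate product → 0, so the limit = -5.

Final answer: -5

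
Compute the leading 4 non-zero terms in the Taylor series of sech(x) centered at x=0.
-61·x^6/720 + 5·x^4/24 - x^2/2 + 1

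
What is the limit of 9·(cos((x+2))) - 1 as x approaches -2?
Direct substitution at x = -2 gives 8.

Final answer: 8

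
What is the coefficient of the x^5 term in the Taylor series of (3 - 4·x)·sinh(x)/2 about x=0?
Expand to order 5: (3 - 4·x)·sinh(x)/2 = x^5/80 - x^4/3 + x^3/4 - 2·x^2 + 3·x/2 + O(x^6).
The coefficient of x^5 is 1/80.

Final answer: 1/80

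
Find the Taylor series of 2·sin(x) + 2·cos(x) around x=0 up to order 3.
-x^3/3 - x^2 + 2·x + 2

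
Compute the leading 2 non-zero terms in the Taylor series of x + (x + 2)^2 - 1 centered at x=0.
5·x + 3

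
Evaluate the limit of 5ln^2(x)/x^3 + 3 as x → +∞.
The quotient is an ∞/∞ indeterminate form as x → +∞.
The polynomial denominator x^3 dominates the logarithmic numerator (any positive power of x ≫ ln^2(x) as x → ∞), so the quotient → 0.
Adding the constant: 0 + 3 = 3. Limit = 3.

Final answer: 3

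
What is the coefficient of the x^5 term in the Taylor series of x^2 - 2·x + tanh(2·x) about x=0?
Expand to order 5: x^2 - 2·x + tanh(2·x) = 64·x^5/15 - 8·x^3/3 + x^2 + O(x^6).
The coefficient of x^5 is 64/15.

Final answer: 64/15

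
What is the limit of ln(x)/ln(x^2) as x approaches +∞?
This is an ∞/∞ indeterminate form as x → +∞.
Write ln(x^2) = 2·ln(x), reducing the quotient to 1/2.
Limit = 1/2.

Final answer: 1/2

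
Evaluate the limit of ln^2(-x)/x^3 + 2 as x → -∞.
The quotient is an ∞/∞ indeterminate form as x → -∞.
Compare growth rates of the dominant terms (exponentials ≫ polynomials ≫ logarithms), or apply L'Hôpital's rule; the quotient → 0.
Adding the constant: 0 + 2 = 2. Limit = 2.

Final answer: 2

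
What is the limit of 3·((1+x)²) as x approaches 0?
Direct substitution at x = 0 gives 3.

Final answer: 3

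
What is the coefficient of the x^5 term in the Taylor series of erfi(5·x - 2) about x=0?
Expand to order 5: erfi(5·x - 2) = 71875·x^5·e^(4)/(3·√(π)) - 13750·x^4·e^(4)/(3·√(π)) + 750·x^3·e^(4)/√(π) - 100·x^2·e^(4)/√(π) + 10·x·e^(4)/√(π) - erfi(2) + O(x^6).
The coefficient of x^5 is 71875·e^(4)/(3·√(π)).

Final answer: 71875·e^(4)/(3·√(π))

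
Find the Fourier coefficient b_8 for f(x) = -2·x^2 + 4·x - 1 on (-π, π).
b_8 = (1/π) ∫_{-π}^{π} f(x)·sin(8x) dx.
Evaluate the integral (use parity and integration by parts as needed): b_8 = -1.

Final answer: -1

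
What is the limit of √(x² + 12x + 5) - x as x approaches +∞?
This is an ∞ − ∞ indeterminate form.
Multiply and divide by the conjugate √(x²+12x + 5) + x; the x² terms cancel, leaving (12x + 5)/(√(x²+12x + 5)+x) → 12/2 = 6.
Limit = 6.

Final answer: 6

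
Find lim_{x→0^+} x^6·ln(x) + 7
The product is a 0·∞ indeterminate form at x → 0⁺.
Rewrite the product as ln(x) / x^(-6) and apply L'Hôpital, or use the standard hierarchy x^(-6) ≫ |ln x| as x → 0⁺.
The indeterminate product → 0, so the limit = 7.

Final answer: 7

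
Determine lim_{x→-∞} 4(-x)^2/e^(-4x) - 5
The quotient is an ∞/∞ indeterminate form as x → -∞.
Compare growth rates of the dominant terms (exponentials ≫ polynomials ≫ logarithms), or apply L'Hôpital's rule; the quotient → 0.
Adding the constant: 0 - 5 = -5. Limit = -5.

Final answer: -5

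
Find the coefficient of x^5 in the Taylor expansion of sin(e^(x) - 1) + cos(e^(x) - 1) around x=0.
Expand to order 5: sin(e^(x) - 1) + cos(e^(x) - 1) = -7·x^5/30 - 11·x^4/24 - x^3/2 + x + 1 + O(x^6).
The coefficient of x^5 is -7/30.

Final answer: -7/30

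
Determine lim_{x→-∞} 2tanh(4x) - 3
Evaluate the dominant behaviour as x → -∞; each term tends to a finite value or vanishes.
Limit = -5.

Final answer: -5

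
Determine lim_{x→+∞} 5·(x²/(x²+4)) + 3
Evaluate the dominant behaviour as x → +∞; each term tends to a finite value or vanishes.
Limit = 8.

Final answer: 8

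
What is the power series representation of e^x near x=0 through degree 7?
x^7/5040 + x^6/720 + x^5/120 + x^4/24 + x^3/6 + x^2/2 + x + 1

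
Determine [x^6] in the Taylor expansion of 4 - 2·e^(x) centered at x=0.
Expand to order 6: 4 - 2·e^(x) = -x^6/360 - x^5/60 - x^4/12 - x^3/3 - x^2 - 2·x + 2 + O(x^7).
The coefficient of x^6 is -1/360.

Final answer: -1/360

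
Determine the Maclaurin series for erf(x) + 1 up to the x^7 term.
-x^7/(21·√(π)) + x^5/(5·√(π)) - 2·x^3/(3·√(π)) + 2·x/√(π) + 1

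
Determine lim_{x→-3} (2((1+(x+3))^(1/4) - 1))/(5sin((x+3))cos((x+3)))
Both numerator and denominator → 0 as x → -3; this is a 0/0 indeterminate form.
Expand each to leading order near x = -3: numerator ~ (x + 3)/2, denominator ~ 5·(x + 3).
The limit of the ratio is 1/10.

Final answer: 1/10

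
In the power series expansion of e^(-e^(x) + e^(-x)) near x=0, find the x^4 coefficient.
Expand to order 4: e^(-e^(x) + e^(-x)) = 4·x^4/3 - 5·x^3/3 + 2·x^2 - 2·x + 1 + O(x^5).
The coefficient of x^4 is 4/3.

Final answer: 4/3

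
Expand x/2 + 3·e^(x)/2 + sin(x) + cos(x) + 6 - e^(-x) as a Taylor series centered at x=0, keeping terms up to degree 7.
x^7/3360 - x^6/1440 + 7·x^5/240 + x^4/16 + x^3/4 - x^2/4 + 4·x + 15/2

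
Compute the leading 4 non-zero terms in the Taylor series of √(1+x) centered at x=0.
x^3/16 - x^2/8 + x/2 + 1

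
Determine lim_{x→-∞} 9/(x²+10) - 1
Evaluate the dominant behaviour as x → -∞; each term tends to a finite value or vanishes.
Limit = -1.

Final answer: -1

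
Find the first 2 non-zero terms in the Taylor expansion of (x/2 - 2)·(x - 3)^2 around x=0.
33·x/2 - 18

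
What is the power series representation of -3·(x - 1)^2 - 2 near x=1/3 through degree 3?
-10/3 + 4·(x - 1/3) - 3·(x - 1/3)^2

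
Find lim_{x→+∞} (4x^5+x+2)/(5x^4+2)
This is an ∞/∞ indeterminate form as x → +∞.
Divide numerator and denominator by x^5 and let the lower-order terms vanish; the numerator's degree 5 exceeds the denominator's degree 4, so the quotient diverges.
Limit = ∞.

Final answer: ∞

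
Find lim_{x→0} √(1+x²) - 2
Direct substitution at x = 0 gives -1.

Final answer: -1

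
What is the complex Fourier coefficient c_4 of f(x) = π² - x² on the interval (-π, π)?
Compute the real Fourier coefficients first: a_4 = -1/4, b_4 = 0.
Then c_4 = (a_4 − i·b_4)/2 = -1/8.

Final answer: -1/8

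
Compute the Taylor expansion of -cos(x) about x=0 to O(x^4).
x^2/2 - 1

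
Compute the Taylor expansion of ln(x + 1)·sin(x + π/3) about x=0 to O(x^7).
x^6·(11/144 - √(3)/32) + x^5·(-1/12 + 3·√(3)/80) + x^4/12 + x^3·(-1/4 - √(3)/12) + x^2·(1/2 - √(3)/4) + √(3)·x/2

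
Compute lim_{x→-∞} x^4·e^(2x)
This is a 0·∞ indeterminate form at x → -∞.
Rewrite the product as x^4 / e^(-2x) (an ∞/∞ form) and apply L'Hôpital, or use the standard hierarchy e^(2|x|) ≫ |x^4| as x → -∞.
The indeterminate product → 0, so the limit = 0.

Final answer: 0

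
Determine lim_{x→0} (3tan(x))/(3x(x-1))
Both numerator and denominator → 0 as x → 0; this is a 0/0 indeterminate form.
Expand each to leading order near x = 0: numerator ~ 3·x, denominator ~ -3·x.
The limit of the ratio is -1.

Final answer: -1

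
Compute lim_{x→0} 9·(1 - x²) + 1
Direct substitution at x = 0 gives 10.

Final answer: 10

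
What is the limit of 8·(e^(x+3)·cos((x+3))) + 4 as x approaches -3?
Direct substitution at x = -3 gives 12.

Final answer: 12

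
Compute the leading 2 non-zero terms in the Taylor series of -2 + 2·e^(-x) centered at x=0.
x^2 - 2·x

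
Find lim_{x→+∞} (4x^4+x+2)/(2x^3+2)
This is an ∞/∞ indeterminate form as x → +∞.
Divide numerator and denominator by x^4 and let the lower-order terms vanish; the numerator's degree 4 exceeds the denominator's degree 3, so the quotient diverges.
Limit = ∞.

Final answer: ∞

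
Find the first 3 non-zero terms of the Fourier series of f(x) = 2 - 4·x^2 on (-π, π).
16·cos(x) - 4·cos(2·x) - 4·π^2/3 + 2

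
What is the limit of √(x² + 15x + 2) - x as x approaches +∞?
This is an ∞ − ∞ indeterminate form.
Multiply and divide by the conjugate √(x²+15x + 2) + x; the x² terms cancel, leaving (15x + 2)/(√(x²+15x + 2)+x) → 15/2.
Limit = 15/2.

Final answer: 15/2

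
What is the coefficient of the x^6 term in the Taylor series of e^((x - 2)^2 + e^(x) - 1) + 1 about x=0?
7517·e^(4)/720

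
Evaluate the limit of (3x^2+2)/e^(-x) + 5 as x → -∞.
The quotient is an ∞/∞ indeterminate form as x → -∞.
Compare growth rates of the dominant terms (exponentials ≫ polynomials ≫ logarithms), or apply L'Hôpital's rule; the quotient → 0.
Adding the constant: 0 + 5 = 5. Limit = 5.

Final answer: 5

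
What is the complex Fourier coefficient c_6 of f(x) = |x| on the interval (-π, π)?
Compute the real Fourier coefficients first: a_6 = 0, b_6 = 0.
Then c_6 = (a_6 − i·b_6)/2 = 0.

Final answer: 0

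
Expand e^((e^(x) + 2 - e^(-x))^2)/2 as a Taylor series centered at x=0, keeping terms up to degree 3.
178·x^3·e^(4)/3 + 18·x^2·e^(4) + 4·x·e^(4) + e^(4)/2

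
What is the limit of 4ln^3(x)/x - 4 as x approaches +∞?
The quotient is an ∞/∞ indeterminate form as x → +∞.
The polynomial denominator x dominates the logarithmic numerator (any positive power of x ≫ ln^3(x) as x → ∞), so the quotient → 0.
Adding the constant: 0 - 4 = -4. Limit = -4.

Final answer: -4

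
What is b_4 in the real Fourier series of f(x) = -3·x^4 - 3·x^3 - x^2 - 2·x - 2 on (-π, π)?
b_4 = (1/π) ∫_{-π}^{π} f(x)·sin(4x) dx.
Evaluate the integral (use parity and integration by parts as needed): b_4 = 7/16 + 3·π^2/2.

Final answer: 7/16 + 3·π^2/2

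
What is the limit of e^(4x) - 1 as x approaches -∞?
Evaluate the dominant behaviour as x → -∞; each term tends to a finite value or vanishes.
Limit = -1.

Final answer: -1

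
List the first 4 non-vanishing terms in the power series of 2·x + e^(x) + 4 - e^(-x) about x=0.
x^5/60 + x^3/3 + 4·x + 4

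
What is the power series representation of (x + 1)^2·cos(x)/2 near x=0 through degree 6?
29·x^6/1440 + x^5/24 - 11·x^4/48 - x^3/2 + x^2/4 + x + 1/2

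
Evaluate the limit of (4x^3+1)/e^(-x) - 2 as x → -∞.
The quotient is an ∞/∞ indeterminate form as x → -∞.
Compare growth rates of the dominant terms (exponentials ≫ polynomials ≫ logarithms), or apply L'Hôpital's rule; the quotient → 0.
Adding the constant: 0 - 2 = -2. Limit = -2.

Final answer: -2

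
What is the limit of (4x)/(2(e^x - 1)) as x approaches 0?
Both numerator and denominator → 0 as x → 0; this is a 0/0 indeterminate form.
Expand each to leading order near x = 0: numerator ~ 4·x, denominator ~ 2·x.
The limit of the ratio is 2.

Final answer: 2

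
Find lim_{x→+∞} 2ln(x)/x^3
This is an ∞/∞ indeterminate form as x → +∞.
The polynomial denominator x^3 dominates the logarithmic numerator (any positive power of x ≫ ln(x) as x → ∞), so the quotient → 0.
Limit = 0.

Final answer: 0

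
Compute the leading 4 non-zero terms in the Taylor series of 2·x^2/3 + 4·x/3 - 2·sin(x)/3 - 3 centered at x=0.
x^3/9 + 2·x^2/3 + 2·x/3 - 3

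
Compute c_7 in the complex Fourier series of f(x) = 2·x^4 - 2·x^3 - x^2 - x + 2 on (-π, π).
Compute the real Fourier coefficients first: a_7 = 292/2401 - 16·π^2/49, b_7 = -4·π^2/7 - 74/343.
Then c_7 = (a_7 − i·b_7)/2 = -8·π^2/49 + 146/2401 + 37·i/343 + 2·i·π^2/7.

Final answer: -8·π^2/49 + 146/2401 + 37·i/343 + 2·i·π^2/7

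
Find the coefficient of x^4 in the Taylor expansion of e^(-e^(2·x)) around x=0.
Expand to order 4: e^(-e^(2·x)) = 2·x^4·e^(-1)/3 + 4·x^3·e^(-1)/3 - 2·x·e^(-1) + e^(-1) + O(x^5).
The coefficient of x^4 is 2·e^(-1)/3.

Final answer: 2·e^(-1)/3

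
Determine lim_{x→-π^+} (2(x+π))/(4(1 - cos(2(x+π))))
Both numerator and denominator → 0 as x → -π^+; this is a 0/0 indeterminate form.
Expand each to leading order near x = -π: numerator ~ 2·(x + π), denominator ~ 8·(x + π)^2.
The limit of the ratio is ∞.

Final answer: ∞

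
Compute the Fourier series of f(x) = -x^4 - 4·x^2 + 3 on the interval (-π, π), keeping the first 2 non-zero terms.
(-32 + 8·π^2)·cos(x) - π^4/5 - 4·π^2/3 + 3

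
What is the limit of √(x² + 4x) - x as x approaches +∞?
This is an ∞ − ∞ indeterminate form.
Multiply and divide by the conjugate √(x²+4x) + x; the x² terms cancel, leaving (4x)/(√(x²+4x)+x) → 4/2 = 2.
Limit = 2.

Final answer: 2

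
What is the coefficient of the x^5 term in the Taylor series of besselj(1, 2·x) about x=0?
Expand to order 5: besselj(1, 2·x) = x^5/12 - x^3/2 + x + O(x^6).
The coefficient of x^5 is 1/12.

Final answer: 1/12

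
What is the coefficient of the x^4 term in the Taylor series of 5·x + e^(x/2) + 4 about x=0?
Expand to order 4: 5·x + e^(x/2) + 4 = x^4/384 + x^3/48 + x^2/8 + 11·x/2 + 5 + O(x^5).
The coefficient of x^4 is 1/384.

Final answer: 1/384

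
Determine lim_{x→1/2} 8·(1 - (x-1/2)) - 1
Direct substitution at x = 1/2 gives 7.

Final answer: 7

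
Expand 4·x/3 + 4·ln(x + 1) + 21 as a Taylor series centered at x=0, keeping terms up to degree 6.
-2·x^6/3 + 4·x^5/5 - x^4 + 4·x^3/3 - 2·x^2 + 16·x/3 + 21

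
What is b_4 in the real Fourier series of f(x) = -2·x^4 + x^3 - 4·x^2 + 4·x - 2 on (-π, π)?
b_4 = (1/π) ∫_{-π}^{π} f(x)·sin(4x) dx.
Evaluate the integral (use parity and integration by parts as needed): b_4 = -π^2/2 - 29/16.

Final answer: -π^2/2 - 29/16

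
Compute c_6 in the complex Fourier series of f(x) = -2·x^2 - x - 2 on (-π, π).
Compute the real Fourier coefficients first: a_6 = -2/9, b_6 = 1/3.
Then c_6 = (a_6 − i·b_6)/2 = -1/9 - i/6.

Final answer: -1/9 - i/6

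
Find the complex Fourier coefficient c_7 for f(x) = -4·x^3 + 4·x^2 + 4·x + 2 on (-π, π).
Compute the real Fourier coefficients first: a_7 = -16/49, b_7 = 440/343 - 8·π^2/7.
Then c_7 = (a_7 − i·b_7)/2 = -8/49 - 220·i/343 + 4·i·π^2/7.

Final answer: -8/49 - 220·i/343 + 4·i·π^2/7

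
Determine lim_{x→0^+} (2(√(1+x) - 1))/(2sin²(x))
Both numerator and denominator → 0 as x → 0^+; this is a 0/0 indeterminate form.
Expand each to leading order near x = 0: numerator ~ x, denominator ~ 2·x^2.
The limit of the ratio is ∞.

Final answer: ∞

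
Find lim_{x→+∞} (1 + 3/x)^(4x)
As x → +∞: write (1 + 3/x)^(4x) = ((1 + 3/x)^x)^4 → (e^3)^4 = e^12.
Limit = e^(12).

Final answer: e^(12)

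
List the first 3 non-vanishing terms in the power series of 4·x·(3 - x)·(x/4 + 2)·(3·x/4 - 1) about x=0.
-11·x^3/4 + 23·x^2 - 24·x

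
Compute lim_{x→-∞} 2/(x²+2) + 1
Evaluate the dominant behaviour as x → -∞; each term tends to a finite value or vanishes.
Limit = 1.

Final answer: 1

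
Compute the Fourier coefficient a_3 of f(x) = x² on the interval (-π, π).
a_3 = (1/π) ∫_{-π}^{π} f(x)·cos(3x) dx.
Evaluate the integral (use parity and integration by parts as needed): a_3 = -4/9.

Final answer: -4/9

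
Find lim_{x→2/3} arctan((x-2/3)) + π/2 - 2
Direct substitution at x = 2/3 gives -2 + π/2.

Final answer: -2 + π/2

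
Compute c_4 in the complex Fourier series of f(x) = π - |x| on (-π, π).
Compute the real Fourier coefficients first: a_4 = 0, b_4 = 0.
Then c_4 = (a_4 − i·b_4)/2 = 0.

Final answer: 0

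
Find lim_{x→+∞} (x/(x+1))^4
As x → +∞: x/(x+1) = 1/(1 + 1/x) → 1, and the 4th power of a limit-1 base also → 1.
Limit = 1.

Final answer: 1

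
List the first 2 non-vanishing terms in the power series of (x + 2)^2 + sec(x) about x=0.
4·x + 5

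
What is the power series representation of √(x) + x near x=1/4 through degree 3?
3/4 + 2·(x - 1/4) - (x - 1/4)^2 + 2·(x - 1/4)^3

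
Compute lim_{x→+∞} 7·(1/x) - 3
Evaluate the dominant behaviour as x → +∞; each term tends to a finite value or vanishes.
Limit = -3.

Final answer: -3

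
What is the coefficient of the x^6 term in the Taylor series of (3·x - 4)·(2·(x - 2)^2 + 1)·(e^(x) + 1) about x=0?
Expand to order 6: (3·x - 4)·(2·(x - 2)^2 + 1)·(e^(x) + 1) = 13·x^6/120 - 7·x^5/40 - 5·x^4/3 + 7·x^3/2 - 23·x^2 + 82·x - 72 + O(x^7).
The coefficient of x^6 is 13/120.

Final answer: 13/120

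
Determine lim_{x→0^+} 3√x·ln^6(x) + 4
The product is a 0·∞ indeterminate form at x → 0⁺.
Rewrite the product as 3·ln^6(x) / x^(-1/2) and apply L'Hôpital, or use the standard hierarchy x^(-1/2) ≫ |ln x|^6 as x → 0⁺.
The indeterminate product → 0, so the limit = 4.

Final answer: 4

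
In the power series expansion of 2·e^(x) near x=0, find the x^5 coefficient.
Expand to order 5: 2·e^(x) = x^5/60 + x^4/12 + x^3/3 + x^2 + 2·x + 2 + O(x^6).
The coefficient of x^5 is 1/60.

Final answer: 1/60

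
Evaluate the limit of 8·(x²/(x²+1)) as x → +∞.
Evaluate the dominant behaviour as x → +∞; each term tends to a finite value or vanishes.
Limit = 8.

Final answer: 8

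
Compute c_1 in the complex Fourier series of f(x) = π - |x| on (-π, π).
Compute the real Fourier coefficients first: a_1 = 4/π, b_1 = 0.
Then c_1 = (a_1 − i·b_1)/2 = 2/π.

Final answer: 2/π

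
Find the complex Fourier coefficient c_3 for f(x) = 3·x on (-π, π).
Compute the real Fourier coefficients first: a_3 = 0, b_3 = 2.
Then c_3 = (a_3 − i·b_3)/2 = -i.

Final answer: -i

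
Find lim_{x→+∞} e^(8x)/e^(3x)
This is an ∞/∞ indeterminate form as x → +∞.
Rewrite e^(8x)/e^(3x) = e^((8−3)x) = e^(5x); the exponent coefficient is 5 > 0 so e^(5x) → ∞.
Limit = ∞.

Final answer: ∞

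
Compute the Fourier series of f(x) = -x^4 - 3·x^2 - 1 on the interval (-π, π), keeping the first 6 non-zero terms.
(-36 + 8·π^2)·cos(x) - 2·π^2·cos(2·x) + (20/27 + 8·π^2/9)·cos(3·x) + (-π^2/2 - 9/16)·cos(4·x) + (252/625 + 8·π^2/25)·cos(5·x) - π^4/5 - π^2 - 1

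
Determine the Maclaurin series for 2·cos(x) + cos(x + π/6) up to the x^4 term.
x^4·(√(3)/48 + 1/12) + x^3/12 + x^2·(-1 - √(3)/4) - x/2 + √(3)/2 + 2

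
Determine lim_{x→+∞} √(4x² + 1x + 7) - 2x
As x → +∞: multiply by the conjugate to get (1x+7)/(√(4x²+1x+7)+2x); the denominator ~ 4x, so the limit is 1/4.
Limit = 1/4.

Final answer: 1/4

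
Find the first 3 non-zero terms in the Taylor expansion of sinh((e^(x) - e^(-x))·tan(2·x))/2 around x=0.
1811·x^6/180 + 3·x^4 + 2·x^2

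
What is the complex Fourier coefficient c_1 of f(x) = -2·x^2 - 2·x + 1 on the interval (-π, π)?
Compute the real Fourier coefficients first: a_1 = 8, b_1 = -4.
Then c_1 = (a_1 − i·b_1)/2 = 4 + 2·i.

Final answer: 4 + 2·i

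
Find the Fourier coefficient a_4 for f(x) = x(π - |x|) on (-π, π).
a_4 = (1/π) ∫_{-π}^{π} f(x)·cos(4x) dx.
Evaluate the integral (use parity and integration by parts as needed): a_4 = 0.

Final answer: 0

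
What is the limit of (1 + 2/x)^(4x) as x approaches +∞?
As x → +∞: write (1 + 2/x)^(4x) = ((1 + 2/x)^x)^4 → (e^2)^4 = e^8.
Limit = e^(8).

Final answer: e^(8)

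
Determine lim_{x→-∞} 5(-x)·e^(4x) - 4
The product is a 0·∞ indeterminate form at x → -∞.
Rewrite the product as 5(-x) / e^(-4x) (an ∞/∞ form) and apply L'Hôpital, or use the standard hierarchy e^(4|x|) ≫ |(-x)| as x → -∞.
The indeterminate product → 0, so the limit = -4.

Final answer: -4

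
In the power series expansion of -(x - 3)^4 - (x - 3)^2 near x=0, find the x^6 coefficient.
Expand to order 6: -(x - 3)^4 - (x - 3)^2 = -x^4 + 12·x^3 - 55·x^2 + 114·x - 90 + O(x^7).
The coefficient of x^6 is 0.

Final answer: 0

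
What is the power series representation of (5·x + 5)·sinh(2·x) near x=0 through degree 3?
20·x^3/3 + 10·x^2 + 10·x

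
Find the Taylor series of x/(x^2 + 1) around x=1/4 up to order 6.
4/17 + 240·(x - 1/4)/289 - 3008·(x - 1/4)^2/4913 - 41216·(x - 1/4)^3/83521 + 1147904·(x - 1/4)^4/1419857 + 2027520·(x - 1/4)^5/24137569 - 328450048·(x - 1/4)^6/410338673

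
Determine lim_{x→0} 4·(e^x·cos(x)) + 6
Direct substitution at x = 0 gives 10.

Final answer: 10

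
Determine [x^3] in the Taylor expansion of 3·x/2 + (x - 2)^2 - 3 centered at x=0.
Expand to order 3: 3·x/2 + (x - 2)^2 - 3 = x^2 - 5·x/2 + 1 + O(x^4).
The coefficient of x^3 is 0.

Final answer: 0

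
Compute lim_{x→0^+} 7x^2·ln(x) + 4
The product is a 0·∞ indeterminate form at x → 0⁺.
Rewrite the product as 7·ln(x) / x^(-2) and apply L'Hôpital, or use the standard hierarchy x^(-2) ≫ |ln x| as x → 0⁺.
The indeterminate product → 0, so the limit = 4.

Final answer: 4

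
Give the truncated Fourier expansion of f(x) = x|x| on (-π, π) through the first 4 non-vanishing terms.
(-8 + 2·π^2)·sin(x)/π - π·sin(2·x) + (-8 + 18·π^2)·sin(3·x)/(27·π) - π·sin(4·x)/2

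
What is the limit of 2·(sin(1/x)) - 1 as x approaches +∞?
Evaluate the dominant behaviour as x → +∞; each term tends to a finite value or vanishes.
Limit = -1.

Final answer: -1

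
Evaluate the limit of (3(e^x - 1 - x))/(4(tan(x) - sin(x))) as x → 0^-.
Both numerator and denominator → 0 as x → 0^-; this is a 0/0 indeterminate form.
Expand each to leading order near x = 0: numerator ~ 3·x^2/2, denominator ~ 2·x^3.
The limit of the ratio is -∞.

Final answer: -∞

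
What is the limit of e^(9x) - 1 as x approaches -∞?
Evaluate the dominant behaviour as x → -∞; each term tends to a finite value or vanishes.
Limit = -1.

Final answer: -1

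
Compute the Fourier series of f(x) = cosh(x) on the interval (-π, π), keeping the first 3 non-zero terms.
-cos(x)·sinh(π)/π + 2·cos(2·x)·sinh(π)/(5·π) + sinh(π)/π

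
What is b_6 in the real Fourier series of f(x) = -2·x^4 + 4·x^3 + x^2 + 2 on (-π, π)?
b_6 = (1/π) ∫_{-π}^{π} f(x)·sin(6x) dx.
Evaluate the integral (use parity and integration by parts as needed): b_6 = 2/9 - 4·π^2/3.

Final answer: 2/9 - 4·π^2/3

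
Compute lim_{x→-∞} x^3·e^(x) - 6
The product is a 0·∞ indeterminate form at x → -∞.
Rewrite the product as x^3 / e^(-x) (an ∞/∞ form) and apply L'Hôpital, or use the standard hierarchy e^(|x|) ≫ |x^3| as x → -∞.
The indeterminate product → 0, so the limit = -6.

Final answer: -6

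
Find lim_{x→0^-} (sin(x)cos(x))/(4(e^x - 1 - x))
Both numerator and denominator → 0 as x → 0^-; this is a 0/0 indeterminate form.
Expand each to leading order near x = 0: numerator ~ x, denominator ~ 2·x^2.
The limit of the ratio is -∞.

Final answer: -∞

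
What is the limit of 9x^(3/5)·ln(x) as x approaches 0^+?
This is a 0·∞ indeterminate form at x → 0⁺.
Rewrite the product as 9·ln(x) / x^(-3/5) and apply L'Hôpital, or use the standard hierarchy x^(-3/5) ≫ |ln x| as x → 0⁺.
The indeterminate product → 0, so the limit = 0.

Final answer: 0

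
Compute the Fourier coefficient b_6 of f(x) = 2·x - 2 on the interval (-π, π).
b_6 = (1/π) ∫_{-π}^{π} f(x)·sin(6x) dx.
Evaluate the integral (use parity and integration by parts as needed): b_6 = -2/3.

Final answer: -2/3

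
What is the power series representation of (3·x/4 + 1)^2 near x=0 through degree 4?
9·x^2/16 + 3·x/2 + 1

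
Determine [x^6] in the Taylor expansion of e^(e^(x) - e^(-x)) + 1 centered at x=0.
Expand to order 6: e^(e^(x) - e^(-x)) + 1 = 28·x^6/45 + 19·x^5/20 + 4·x^4/3 + 5·x^3/3 + 2·x^2 + 2·x + 2 + O(x^7).
The coefficient of x^6 is 28/45.

Final answer: 28/45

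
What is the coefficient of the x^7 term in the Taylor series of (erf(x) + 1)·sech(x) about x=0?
Expand to order 7: (erf(x) + 1)·sech(x) = -383·x^7/(840·√(π)) - 61·x^6/720 + 19·x^5/(20·√(π)) + 5·x^4/24 - 5·x^3/(3·√(π)) - x^2/2 + 2·x/√(π) + 1 + O(x^8).
The coefficient of x^7 is -383/(840·√(π)).

Final answer: -383/(840·√(π))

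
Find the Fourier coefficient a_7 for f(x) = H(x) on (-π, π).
a_7 = (1/π) ∫_{-π}^{π} f(x)·cos(7x) dx.
Evaluate the integral (use parity and integration by parts as needed): a_7 = 0.

Final answer: 0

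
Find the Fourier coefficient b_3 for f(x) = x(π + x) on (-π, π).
b_3 = (1/π) ∫_{-π}^{π} f(x)·sin(3x) dx.
Evaluate the integral (use parity and integration by parts as needed): b_3 = 2·π/3.

Final answer: 2·π/3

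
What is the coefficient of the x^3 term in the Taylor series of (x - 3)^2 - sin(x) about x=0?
Expand to order 3: (x - 3)^2 - sin(x) = x^3/6 + x^2 - 7·x + 9 + O(x^4).
The coefficient of x^3 is 1/6.

Final answer: 1/6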